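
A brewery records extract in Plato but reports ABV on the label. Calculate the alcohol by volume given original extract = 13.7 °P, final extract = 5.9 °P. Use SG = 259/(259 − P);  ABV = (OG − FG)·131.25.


OG = 259/(259 − 13.7) = 1.0558
FG = 259/(259 − 5.9) = 1.0233
ABV = (1.0558 − 1.0233)·131.25

4.2707 % ABV


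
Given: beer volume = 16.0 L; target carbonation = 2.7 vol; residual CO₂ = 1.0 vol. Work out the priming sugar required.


sugar = (target − residual)·4.0·V
sugar = (2.7 − 1.0)·4.0·16.0

108.8000 g


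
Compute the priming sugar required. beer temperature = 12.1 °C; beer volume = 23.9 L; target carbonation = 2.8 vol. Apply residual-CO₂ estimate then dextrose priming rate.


residual = 14.695·(0.01821 + 0.09011·e^(−0.04·T));  sugar = (target − residual)·4.0·V
residual = 14.695·(0.01821 + 0.09011·e^(−0.04·12.1)) = 1.0837
sugar = (2.8 − 1.0837)·4.0·23.9

164.0785 g


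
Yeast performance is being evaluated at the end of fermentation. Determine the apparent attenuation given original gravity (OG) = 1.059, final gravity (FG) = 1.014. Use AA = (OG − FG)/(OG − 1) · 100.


AA = (1.059 − 1.014)/(1.059 − 1) · 100

76.2712 %


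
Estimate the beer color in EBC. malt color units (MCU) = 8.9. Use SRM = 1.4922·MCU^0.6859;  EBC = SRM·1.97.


SRM = 1.4922·8.9^0.6859 = 6.6836
EBC = 6.6836·1.97

13.1668 EBC


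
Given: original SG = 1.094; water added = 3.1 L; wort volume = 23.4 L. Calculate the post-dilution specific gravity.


SG_new = 1 + (SG_old − 1)·V_old/(V_old + V_water)
pts = (1.094 − 1)·1000·23.4/(23.4 + 3.1) = 83.0038
SG_new = 1 + 83.0038/1000

1.0830


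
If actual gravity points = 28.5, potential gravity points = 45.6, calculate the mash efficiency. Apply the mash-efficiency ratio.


efficiency = actual / potential × 100
efficiency = 28.5 / 45.6 × 100

62.5000 %


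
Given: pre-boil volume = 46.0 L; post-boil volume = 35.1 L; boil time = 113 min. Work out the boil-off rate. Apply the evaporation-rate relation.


rate = (V_pre − V_post) / (t_min/60)
rate = (46.0 − 35.1) / (113/60)

5.7876 L/hr


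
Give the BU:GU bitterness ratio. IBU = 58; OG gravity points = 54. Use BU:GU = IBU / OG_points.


BU:GU = 58 / 54

1.0741


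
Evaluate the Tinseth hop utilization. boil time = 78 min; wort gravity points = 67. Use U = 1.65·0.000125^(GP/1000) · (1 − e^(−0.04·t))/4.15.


bigness = 1.65·0.000125^(67/1000) = 0.9036
boil_factor = (1 − e^(−0.04·78))/4.15 = 0.2303
U = 0.9036 · 0.2303

0.2081


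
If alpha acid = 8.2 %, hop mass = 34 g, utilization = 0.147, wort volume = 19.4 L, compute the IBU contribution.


IBU = (α/100)·mass·U·1000 / V
IBU = (8.2/100)·34·0.147·1000 / 19.4

21.1256 IBU


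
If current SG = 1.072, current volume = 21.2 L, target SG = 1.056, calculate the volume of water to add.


V_water = V·((SG_curr − 1)/(SG_target − 1) − 1)
V_water = 21.2·((1.072 − 1)/(1.056 − 1) − 1)

6.0571 L


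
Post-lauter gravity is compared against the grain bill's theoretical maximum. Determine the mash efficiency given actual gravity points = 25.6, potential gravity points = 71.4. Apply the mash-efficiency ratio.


efficiency = actual / potential × 100
efficiency = 25.6 / 71.4 × 100

35.8543 %


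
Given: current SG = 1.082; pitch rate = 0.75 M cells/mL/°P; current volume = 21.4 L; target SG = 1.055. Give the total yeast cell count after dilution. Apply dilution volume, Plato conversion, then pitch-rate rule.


V_w = V·((SG_c−1)/(SG_t−1)−1);  °P = 259 − 259/SG_t;  cells = rate·(V+V_w)·°P
V_w = 21.4·((1.082−1)/(1.055−1)−1) = 10.5055
V_final = 21.4 + 10.5055 = 31.9055
°P = 259 − 259/1.055 = 13.5024
cells = 0.75·31.9055·13.5024

323.0994 billion cells


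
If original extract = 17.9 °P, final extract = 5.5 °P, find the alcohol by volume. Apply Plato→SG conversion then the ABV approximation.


SG = 259/(259 − P);  ABV = (OG − FG)·131.25
OG = 259/(259 − 17.9) = 1.0742
FG = 259/(259 − 5.5) = 1.0217
ABV = (1.0742 − 1.0217)·131.25

6.8968 % ABV


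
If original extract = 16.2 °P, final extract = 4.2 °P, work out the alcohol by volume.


SG = 259/(259 − P);  ABV = (OG − FG)·131.25
OG = 259/(259 − 16.2) = 1.0667
FG = 259/(259 − 4.2) = 1.0165
ABV = (1.0667 − 1.0165)·131.25

6.5937 % ABV


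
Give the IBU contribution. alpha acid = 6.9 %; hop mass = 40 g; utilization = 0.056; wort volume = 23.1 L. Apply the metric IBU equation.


IBU = (α/100)·mass·U·1000 / V
IBU = (6.9/100)·40·0.056·1000 / 23.1

6.6909 IBU


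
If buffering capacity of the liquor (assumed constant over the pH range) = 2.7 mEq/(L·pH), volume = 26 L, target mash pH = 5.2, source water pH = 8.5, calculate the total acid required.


acid = buffering capacity · (pH_source − pH_target) · V
acid = 2.7 · (8.5 − 5.2) · 26

231.6600 mEq


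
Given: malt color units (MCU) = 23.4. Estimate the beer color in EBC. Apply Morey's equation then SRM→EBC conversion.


SRM = 1.4922·MCU^0.6859;  EBC = SRM·1.97
SRM = 1.4922·23.4^0.6859 = 12.9710
EBC = 12.9710·1.97

25.5528 EBC


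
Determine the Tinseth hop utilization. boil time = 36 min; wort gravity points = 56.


U = 1.65·0.000125^(GP/1000) · (1 − e^(−0.04·t))/4.15
bigness = 1.65·0.000125^(56/1000) = 0.9975
boil_factor = (1 − e^(−0.04·36))/4.15 = 0.1839
U = 0.9975 · 0.1839

0.1834


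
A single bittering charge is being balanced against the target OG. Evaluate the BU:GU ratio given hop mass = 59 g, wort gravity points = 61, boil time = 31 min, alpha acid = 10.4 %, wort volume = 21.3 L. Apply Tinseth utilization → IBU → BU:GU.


U = 1.65·0.000125^(GP/1000)·(1−e^(−0.04t))/4.15;  IBU = (α/100)·m·U·1000/V;  BU:GU = IBU/GP
U = 1.65·0.000125^(61/1000)·(1−e^(−0.04·31))/4.15 = 0.1633
IBU = (10.4/100)·59·0.1633·1000/21.3 = 47.0422
BU:GU = 47.0422/61

0.7712


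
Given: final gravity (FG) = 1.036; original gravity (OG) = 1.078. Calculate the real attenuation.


AA = (OG−FG)/(OG−1)·100;  RA = AA·0.8192
AA = (1.078 − 1.036)/(1.078 − 1)·100 = 53.8462
RA = 53.8462·0.8192

44.1108 %


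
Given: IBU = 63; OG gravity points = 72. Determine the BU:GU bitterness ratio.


BU:GU = IBU / OG_points
BU:GU = 63 / 72

0.8750


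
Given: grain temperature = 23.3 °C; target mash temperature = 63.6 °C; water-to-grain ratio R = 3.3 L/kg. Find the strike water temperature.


T_strike = (0.41/R)·(T_mash − T_grain) + T_mash
T_strike = (0.41/3.3)·(63.6 − 23.3) + 63.6

68.6070 °C


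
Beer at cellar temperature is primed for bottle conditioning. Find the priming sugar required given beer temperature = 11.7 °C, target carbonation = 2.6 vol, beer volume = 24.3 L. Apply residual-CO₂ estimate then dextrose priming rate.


residual = 14.695·(0.01821 + 0.09011·e^(−0.04·T));  sugar = (target − residual)·4.0·V
residual = 14.695·(0.01821 + 0.09011·e^(−0.04·11.7)) = 1.0969
sugar = (2.6 − 1.0969)·4.0·24.3

146.1052 g


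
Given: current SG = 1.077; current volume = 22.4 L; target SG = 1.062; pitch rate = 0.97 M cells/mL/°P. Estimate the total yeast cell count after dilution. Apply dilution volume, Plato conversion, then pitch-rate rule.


V_w = V·((SG_c−1)/(SG_t−1)−1);  °P = 259 − 259/SG_t;  cells = rate·(V+V_w)·°P
V_w = 22.4·((1.077−1)/(1.062−1)−1) = 5.4194
V_final = 22.4 + 5.4194 = 27.8194
°P = 259 − 259/1.062 = 15.1205
cells = 0.97·27.8194·15.1205

408.0240 billion cells


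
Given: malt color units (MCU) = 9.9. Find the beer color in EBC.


SRM = 1.4922·MCU^0.6859;  EBC = SRM·1.97
SRM = 1.4922·9.9^0.6859 = 7.1901
EBC = 7.1901·1.97

14.1644 EBC


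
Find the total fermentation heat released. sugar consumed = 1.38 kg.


Q = m_sugar · 590 kJ/kg
Q = 1.38 · 590

814.2000 kJ


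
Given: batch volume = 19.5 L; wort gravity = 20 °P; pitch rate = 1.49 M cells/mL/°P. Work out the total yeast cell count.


cells (billions) = rate · V_L · °P
cells = 1.49 · 19.5 · 20

581.1000 billion cells


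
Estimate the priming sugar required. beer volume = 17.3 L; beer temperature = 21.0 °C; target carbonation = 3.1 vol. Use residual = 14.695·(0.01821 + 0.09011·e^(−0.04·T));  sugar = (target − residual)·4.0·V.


residual = 14.695·(0.01821 + 0.09011·e^(−0.04·21.0)) = 0.8393
sugar = (3.1 − 0.8393)·4.0·17.3

156.4437 g


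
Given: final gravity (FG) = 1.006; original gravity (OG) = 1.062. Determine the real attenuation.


AA = (OG−FG)/(OG−1)·100;  RA = AA·0.8192
AA = (1.062 − 1.006)/(1.062 − 1)·100 = 90.3226
RA = 90.3226·0.8192

73.9923 %


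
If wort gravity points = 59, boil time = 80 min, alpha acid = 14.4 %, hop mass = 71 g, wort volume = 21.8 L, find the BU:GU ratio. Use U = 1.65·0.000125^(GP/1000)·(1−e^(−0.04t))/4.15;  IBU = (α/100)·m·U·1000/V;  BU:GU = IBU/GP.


U = 1.65·0.000125^(59/1000)·(1−e^(−0.04·80))/4.15 = 0.2244
IBU = (14.4/100)·71·0.2244·1000/21.8 = 105.2553
BU:GU = 105.2553/59

1.7840


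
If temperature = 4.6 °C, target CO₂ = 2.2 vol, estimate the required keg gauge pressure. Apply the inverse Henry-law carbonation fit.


psi = vols/(0.01821 + 0.09011·e^(−0.04·T)) − 14.695
psi = 2.2/(0.01821 + 0.09011·e^(−0.04·4.6)) − 14.695

8.9163 psi


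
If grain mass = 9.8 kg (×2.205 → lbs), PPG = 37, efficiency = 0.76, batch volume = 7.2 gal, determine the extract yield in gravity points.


points = lbs × PPG × eff / vol
lbs = 9.8 × 2.205 = 21.6090
points = 21.6090 × 37 × 0.76 / 7.2

84.3952 points


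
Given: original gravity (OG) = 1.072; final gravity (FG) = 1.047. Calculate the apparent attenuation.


AA = (OG − FG)/(OG − 1) · 100
AA = (1.072 − 1.047)/(1.072 − 1) · 100

34.7222 %


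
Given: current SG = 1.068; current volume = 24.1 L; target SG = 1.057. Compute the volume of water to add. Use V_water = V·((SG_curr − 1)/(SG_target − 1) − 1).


V_water = 24.1·((1.068 − 1)/(1.057 − 1) − 1)

4.6509 L


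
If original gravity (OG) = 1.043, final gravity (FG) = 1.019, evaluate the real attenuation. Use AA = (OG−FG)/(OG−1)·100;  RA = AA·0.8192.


AA = (1.043 − 1.019)/(1.043 − 1)·100 = 55.8140
RA = 55.8140·0.8192

45.7228 %


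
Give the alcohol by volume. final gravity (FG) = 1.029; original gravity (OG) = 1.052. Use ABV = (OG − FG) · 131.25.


ABV = (1.052 − 1.029) · 131.25

3.0188 % ABV


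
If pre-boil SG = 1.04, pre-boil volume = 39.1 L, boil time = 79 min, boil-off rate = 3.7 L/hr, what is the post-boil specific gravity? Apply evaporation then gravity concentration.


V_post = V_pre − rate·(t/60);  SG_post = 1 + (SG_pre−1)·V_pre/V_post
V_post = 39.1 − 3.7·(79/60) = 34.2283
SG_post = 1 + (1.04 − 1)·39.1/34.2283

1.0457


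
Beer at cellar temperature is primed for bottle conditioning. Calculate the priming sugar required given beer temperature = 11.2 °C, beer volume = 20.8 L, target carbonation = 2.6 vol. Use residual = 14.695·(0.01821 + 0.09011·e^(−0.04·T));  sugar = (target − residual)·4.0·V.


residual = 14.695·(0.01821 + 0.09011·e^(−0.04·11.2)) = 1.1136
sugar = (2.6 − 1.1136)·4.0·20.8

123.6675 g


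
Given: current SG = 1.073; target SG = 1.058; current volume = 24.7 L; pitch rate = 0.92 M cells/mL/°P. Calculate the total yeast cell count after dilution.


V_w = V·((SG_c−1)/(SG_t−1)−1);  °P = 259 − 259/SG_t;  cells = rate·(V+V_w)·°P
V_w = 24.7·((1.073−1)/(1.058−1)−1) = 6.3879
V_final = 24.7 + 6.3879 = 31.0879
°P = 259 − 259/1.058 = 14.1985
cells = 0.92·31.0879·14.1985

406.0895 billion cells


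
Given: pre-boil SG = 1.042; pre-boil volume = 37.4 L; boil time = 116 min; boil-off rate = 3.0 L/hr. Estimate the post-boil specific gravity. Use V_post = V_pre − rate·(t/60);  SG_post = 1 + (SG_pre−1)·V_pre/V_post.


V_post = 37.4 − 3.0·(116/60) = 31.6000
SG_post = 1 + (1.042 − 1)·37.4/31.6000

1.0497


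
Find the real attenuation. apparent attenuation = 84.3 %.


RA = AA · 0.8192
RA = 84.3 · 0.8192

69.0586 %


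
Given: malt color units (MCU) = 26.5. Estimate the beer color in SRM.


SRM = 1.4922 · MCU^0.6859
SRM = 1.4922 · 26.5^0.6859

14.1264 SRM


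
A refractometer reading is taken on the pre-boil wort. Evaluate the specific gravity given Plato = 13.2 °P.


SG = 259/(259 − P)
SG = 259/(259 − 13.2)

1.0537


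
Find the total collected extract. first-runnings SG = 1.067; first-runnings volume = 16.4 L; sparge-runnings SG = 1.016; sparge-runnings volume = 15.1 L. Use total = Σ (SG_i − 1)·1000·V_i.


first = (1.067 − 1)·1000·16.4 = 1098.8000
sparge = (1.016 − 1)·1000·15.1 = 241.6000
total = 1098.8000 + 241.6000

1340.4000 gravity·L


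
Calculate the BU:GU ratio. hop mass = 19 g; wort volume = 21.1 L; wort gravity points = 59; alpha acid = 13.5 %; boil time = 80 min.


U = 1.65·0.000125^(GP/1000)·(1−e^(−0.04t))/4.15;  IBU = (α/100)·m·U·1000/V;  BU:GU = IBU/GP
U = 1.65·0.000125^(59/1000)·(1−e^(−0.04·80))/4.15 = 0.2244
IBU = (13.5/100)·19·0.2244·1000/21.1 = 27.2825
BU:GU = 27.2825/59

0.4624


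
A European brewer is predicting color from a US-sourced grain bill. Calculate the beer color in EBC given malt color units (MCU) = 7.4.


SRM = 1.4922·MCU^0.6859;  EBC = SRM·1.97
SRM = 1.4922·7.4^0.6859 = 5.8889
EBC = 5.8889·1.97

11.6011 EBC


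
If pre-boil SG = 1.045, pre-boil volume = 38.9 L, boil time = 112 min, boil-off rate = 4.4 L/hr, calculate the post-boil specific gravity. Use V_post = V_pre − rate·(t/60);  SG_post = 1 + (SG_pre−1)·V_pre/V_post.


V_post = 38.9 − 4.4·(112/60) = 30.6867
SG_post = 1 + (1.045 − 1)·38.9/30.6867

1.0570


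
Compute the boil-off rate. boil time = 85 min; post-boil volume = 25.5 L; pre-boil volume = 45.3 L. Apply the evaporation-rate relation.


rate = (V_pre − V_post) / (t_min/60)
rate = (45.3 − 25.5) / (85/60)

13.9765 L/hr


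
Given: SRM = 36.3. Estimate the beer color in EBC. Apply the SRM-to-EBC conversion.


EBC = SRM · 1.97
EBC = 36.3 · 1.97

71.5110 EBC


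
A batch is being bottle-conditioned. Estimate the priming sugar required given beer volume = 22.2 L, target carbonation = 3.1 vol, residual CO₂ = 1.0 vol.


sugar = (target − residual)·4.0·V
sugar = (3.1 − 1.0)·4.0·22.2

186.4800 g


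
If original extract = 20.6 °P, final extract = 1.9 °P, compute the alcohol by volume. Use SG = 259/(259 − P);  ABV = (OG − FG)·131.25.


OG = 259/(259 − 20.6) = 1.0864
FG = 259/(259 − 1.9) = 1.0074
ABV = (1.0864 − 1.0074)·131.25

10.3713 % ABV


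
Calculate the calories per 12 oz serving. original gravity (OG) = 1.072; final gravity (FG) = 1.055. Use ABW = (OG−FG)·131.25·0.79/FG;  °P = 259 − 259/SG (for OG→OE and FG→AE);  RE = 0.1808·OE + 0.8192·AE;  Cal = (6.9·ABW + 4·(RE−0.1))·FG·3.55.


ABW = (1.072 − 1.055)·131.25·0.79/1.055 = 1.6708
OE = 259 − 259/1.072 = 17.3955 °P
AE = 259 − 259/1.055 = 13.5024 °P
RE = 0.1808·17.3955 + 0.8192·13.5024 = 14.2063 °P
Cal = (6.9·1.6708 + 4·(14.2063−0.1))·1.055·3.55

254.5028 kcal


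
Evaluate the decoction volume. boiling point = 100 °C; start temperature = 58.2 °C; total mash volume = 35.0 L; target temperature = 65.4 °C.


V_dec = V_total·(T_target − T_start)/(T_boil − T_start)
V_dec = 35.0·(65.4 − 58.2)/(100 − 58.2)

6.0287 L


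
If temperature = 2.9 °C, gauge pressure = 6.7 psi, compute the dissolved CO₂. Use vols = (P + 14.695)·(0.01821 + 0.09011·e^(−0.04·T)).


vols = (6.7 + 14.695)·(0.01821 + 0.09011·e^(−0.04·2.9))

2.1064 volumes


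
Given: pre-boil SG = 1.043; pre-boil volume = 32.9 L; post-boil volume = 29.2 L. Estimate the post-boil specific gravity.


SG_post = 1 + (SG_pre − 1)·V_pre/V_post
pts_pre = (1.043 − 1)·1000 = 43.0000
pts_post = 43.0000·32.9/29.2 = 48.4486
SG_post = 1 + 48.4486/1000

1.0484


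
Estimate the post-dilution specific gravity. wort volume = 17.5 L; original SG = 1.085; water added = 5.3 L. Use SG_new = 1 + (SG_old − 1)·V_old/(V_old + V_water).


pts = (1.085 − 1)·1000·17.5/(17.5 + 5.3) = 65.2412
SG_new = 1 + 65.2412/1000

1.0652


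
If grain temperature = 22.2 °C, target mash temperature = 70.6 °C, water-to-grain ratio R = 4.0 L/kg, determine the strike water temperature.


T_strike = (0.41/R)·(T_mash − T_grain) + T_mash
T_strike = (0.41/4.0)·(70.6 − 22.2) + 70.6

75.5610 °C


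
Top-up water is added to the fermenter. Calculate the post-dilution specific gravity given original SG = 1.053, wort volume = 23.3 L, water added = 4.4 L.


SG_new = 1 + (SG_old − 1)·V_old/(V_old + V_water)
pts = (1.053 − 1)·1000·23.3/(23.3 + 4.4) = 44.5812
SG_new = 1 + 44.5812/1000

1.0446


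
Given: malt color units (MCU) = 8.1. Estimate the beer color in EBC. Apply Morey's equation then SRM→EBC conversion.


SRM = 1.4922·MCU^0.6859;  EBC = SRM·1.97
SRM = 1.4922·8.1^0.6859 = 6.2655
EBC = 6.2655·1.97

12.3431 EBC


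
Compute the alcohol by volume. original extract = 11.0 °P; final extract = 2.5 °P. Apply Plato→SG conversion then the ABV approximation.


SG = 259/(259 − P);  ABV = (OG − FG)·131.25
OG = 259/(259 − 11.0) = 1.0444
FG = 259/(259 − 2.5) = 1.0097
ABV = (1.0444 − 1.0097)·131.25

4.5423 % ABV


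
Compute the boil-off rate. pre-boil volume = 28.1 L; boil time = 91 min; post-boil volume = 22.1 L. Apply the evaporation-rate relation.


rate = (V_pre − V_post) / (t_min/60)
rate = (28.1 − 22.1) / (91/60)

3.9560 L/hr


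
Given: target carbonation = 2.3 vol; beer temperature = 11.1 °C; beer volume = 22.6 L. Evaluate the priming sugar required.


residual = 14.695·(0.01821 + 0.09011·e^(−0.04·T));  sugar = (target − residual)·4.0·V
residual = 14.695·(0.01821 + 0.09011·e^(−0.04·11.1)) = 1.1170
sugar = (2.3 − 1.1170)·4.0·22.6

106.9429 g


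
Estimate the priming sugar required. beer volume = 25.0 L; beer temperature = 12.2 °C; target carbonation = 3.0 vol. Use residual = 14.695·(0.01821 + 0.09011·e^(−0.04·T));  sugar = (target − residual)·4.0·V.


residual = 14.695·(0.01821 + 0.09011·e^(−0.04·12.2)) = 1.0804
sugar = (3.0 − 1.0804)·4.0·25.0

191.9561 g


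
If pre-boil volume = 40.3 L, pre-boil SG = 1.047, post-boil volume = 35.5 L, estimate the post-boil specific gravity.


SG_post = 1 + (SG_pre − 1)·V_pre/V_post
pts_pre = (1.047 − 1)·1000 = 47.0000
pts_post = 47.0000·40.3/35.5 = 53.3549
SG_post = 1 + 53.3549/1000

1.0534


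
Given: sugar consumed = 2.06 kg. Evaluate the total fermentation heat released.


Q = m_sugar · 590 kJ/kg
Q = 2.06 · 590

1215.4000 kJ


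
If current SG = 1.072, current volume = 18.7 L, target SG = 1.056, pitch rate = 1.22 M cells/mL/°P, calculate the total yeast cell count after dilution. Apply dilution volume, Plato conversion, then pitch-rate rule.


V_w = V·((SG_c−1)/(SG_t−1)−1);  °P = 259 − 259/SG_t;  cells = rate·(V+V_w)·°P
V_w = 18.7·((1.072−1)/(1.056−1)−1) = 5.3429
V_final = 18.7 + 5.3429 = 24.0429
°P = 259 − 259/1.056 = 13.7348
cells = 1.22·24.0429·13.7348

402.8745 billion cells


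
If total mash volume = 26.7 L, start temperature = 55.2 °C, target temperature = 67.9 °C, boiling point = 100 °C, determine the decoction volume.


V_dec = V_total·(T_target − T_start)/(T_boil − T_start)
V_dec = 26.7·(67.9 − 55.2)/(100 − 55.2)

7.5690 L


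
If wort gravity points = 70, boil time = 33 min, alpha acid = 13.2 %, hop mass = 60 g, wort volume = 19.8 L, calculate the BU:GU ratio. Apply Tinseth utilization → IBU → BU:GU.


U = 1.65·0.000125^(GP/1000)·(1−e^(−0.04t))/4.15;  IBU = (α/100)·m·U·1000/V;  BU:GU = IBU/GP
U = 1.65·0.000125^(70/1000)·(1−e^(−0.04·33))/4.15 = 0.1553
IBU = (13.2/100)·60·0.1553·1000/19.8 = 62.1303
BU:GU = 62.1303/70

0.8876


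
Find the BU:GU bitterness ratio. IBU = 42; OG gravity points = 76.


BU:GU = IBU / OG_points
BU:GU = 42 / 76

0.5526


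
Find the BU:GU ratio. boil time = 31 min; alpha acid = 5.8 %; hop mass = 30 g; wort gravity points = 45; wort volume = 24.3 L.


U = 1.65·0.000125^(GP/1000)·(1−e^(−0.04t))/4.15;  IBU = (α/100)·m·U·1000/V;  BU:GU = IBU/GP
U = 1.65·0.000125^(45/1000)·(1−e^(−0.04·31))/4.15 = 0.1886
IBU = (5.8/100)·30·0.1886·1000/24.3 = 13.5013
BU:GU = 13.5013/45

0.3000


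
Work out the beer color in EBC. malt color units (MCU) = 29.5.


SRM = 1.4922·MCU^0.6859;  EBC = SRM·1.97
SRM = 1.4922·29.5^0.6859 = 15.2047
EBC = 15.2047·1.97

29.9533 EBC


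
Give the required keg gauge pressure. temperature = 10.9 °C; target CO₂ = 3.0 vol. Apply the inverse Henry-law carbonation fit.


psi = vols/(0.01821 + 0.09011·e^(−0.04·T)) − 14.695
psi = 3.0/(0.01821 + 0.09011·e^(−0.04·10.9)) − 14.695

24.5326 psi


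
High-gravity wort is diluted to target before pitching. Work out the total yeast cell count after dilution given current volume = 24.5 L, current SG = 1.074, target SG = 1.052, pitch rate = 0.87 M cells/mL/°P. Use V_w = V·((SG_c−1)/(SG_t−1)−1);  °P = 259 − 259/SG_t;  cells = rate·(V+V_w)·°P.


V_w = 24.5·((1.074−1)/(1.052−1)−1) = 10.3654
V_final = 24.5 + 10.3654 = 34.8654
°P = 259 − 259/1.052 = 12.8023
cells = 0.87·34.8654·12.8023

388.3301 billion cells


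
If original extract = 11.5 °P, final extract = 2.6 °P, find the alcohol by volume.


SG = 259/(259 − P);  ABV = (OG − FG)·131.25
OG = 259/(259 − 11.5) = 1.0465
FG = 259/(259 − 2.6) = 1.0101
ABV = (1.0465 − 1.0101)·131.25

4.7676 % ABV


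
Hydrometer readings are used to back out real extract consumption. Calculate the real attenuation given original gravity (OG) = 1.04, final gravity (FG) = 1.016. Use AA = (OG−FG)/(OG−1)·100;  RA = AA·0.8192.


AA = (1.04 − 1.016)/(1.04 − 1)·100 = 60.0000
RA = 60.0000·0.8192

49.1520 %


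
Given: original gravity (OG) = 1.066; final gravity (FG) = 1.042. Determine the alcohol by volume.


ABV = (OG − FG) · 131.25
ABV = (1.066 − 1.042) · 131.25

3.1500 % ABV


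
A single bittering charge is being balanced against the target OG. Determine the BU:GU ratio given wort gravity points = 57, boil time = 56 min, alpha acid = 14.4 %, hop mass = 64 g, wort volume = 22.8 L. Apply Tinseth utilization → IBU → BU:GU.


U = 1.65·0.000125^(GP/1000)·(1−e^(−0.04t))/4.15;  IBU = (α/100)·m·U·1000/V;  BU:GU = IBU/GP
U = 1.65·0.000125^(57/1000)·(1−e^(−0.04·56))/4.15 = 0.2129
IBU = (14.4/100)·64·0.2129·1000/22.8 = 86.0364
BU:GU = 86.0364/57

1.5094


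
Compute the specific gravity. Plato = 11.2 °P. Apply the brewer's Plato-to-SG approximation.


SG = 259/(259 − P)
SG = 259/(259 − 11.2)

1.0452


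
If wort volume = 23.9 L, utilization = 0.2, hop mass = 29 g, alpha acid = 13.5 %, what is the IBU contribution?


IBU = (α/100)·mass·U·1000 / V
IBU = (13.5/100)·29·0.2·1000 / 23.9

32.7615 IBU


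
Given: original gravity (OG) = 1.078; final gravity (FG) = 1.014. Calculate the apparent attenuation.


AA = (OG − FG)/(OG − 1) · 100
AA = (1.078 − 1.014)/(1.078 − 1) · 100

82.0513 %


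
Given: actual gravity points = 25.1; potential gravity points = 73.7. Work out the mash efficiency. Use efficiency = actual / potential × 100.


efficiency = 25.1 / 73.7 × 100

34.0570 %


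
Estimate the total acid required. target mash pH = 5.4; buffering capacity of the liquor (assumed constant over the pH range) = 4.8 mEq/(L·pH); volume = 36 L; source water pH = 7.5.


acid = buffering capacity · (pH_source − pH_target) · V
acid = 4.8 · (7.5 − 5.4) · 36

362.8800 mEq


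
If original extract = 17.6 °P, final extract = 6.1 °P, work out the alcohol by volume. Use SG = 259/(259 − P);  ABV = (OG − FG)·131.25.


OG = 259/(259 − 17.6) = 1.0729
FG = 259/(259 − 6.1) = 1.0241
ABV = (1.0729 − 1.0241)·131.25

6.4034 % ABV


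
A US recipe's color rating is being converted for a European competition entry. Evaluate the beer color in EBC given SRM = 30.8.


EBC = SRM · 1.97
EBC = 30.8 · 1.97

60.6760 EBC


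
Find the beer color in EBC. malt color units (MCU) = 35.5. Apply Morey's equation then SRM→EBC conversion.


SRM = 1.4922·MCU^0.6859;  EBC = SRM·1.97
SRM = 1.4922·35.5^0.6859 = 17.2635
EBC = 17.2635·1.97

34.0091 EBC


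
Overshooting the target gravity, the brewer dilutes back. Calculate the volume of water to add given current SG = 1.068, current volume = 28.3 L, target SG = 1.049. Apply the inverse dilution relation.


V_water = V·((SG_curr − 1)/(SG_target − 1) − 1)
V_water = 28.3·((1.068 − 1)/(1.049 − 1) − 1)

10.9735 L


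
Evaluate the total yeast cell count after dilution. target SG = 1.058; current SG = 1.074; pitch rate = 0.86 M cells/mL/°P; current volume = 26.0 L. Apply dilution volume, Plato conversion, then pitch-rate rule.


V_w = V·((SG_c−1)/(SG_t−1)−1);  °P = 259 − 259/SG_t;  cells = rate·(V+V_w)·°P
V_w = 26.0·((1.074−1)/(1.058−1)−1) = 7.1724
V_final = 26.0 + 7.1724 = 33.1724
°P = 259 − 259/1.058 = 14.1985
cells = 0.86·33.1724·14.1985

405.0584 billion cells


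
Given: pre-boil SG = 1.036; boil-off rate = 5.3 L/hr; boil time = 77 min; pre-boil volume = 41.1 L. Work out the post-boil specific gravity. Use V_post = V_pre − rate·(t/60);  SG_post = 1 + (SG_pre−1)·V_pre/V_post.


V_post = 41.1 − 5.3·(77/60) = 34.2983
SG_post = 1 + (1.036 − 1)·41.1/34.2983

1.0431


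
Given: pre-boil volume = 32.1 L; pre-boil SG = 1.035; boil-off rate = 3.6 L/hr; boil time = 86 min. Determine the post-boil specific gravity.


V_post = V_pre − rate·(t/60);  SG_post = 1 + (SG_pre−1)·V_pre/V_post
V_post = 32.1 − 3.6·(86/60) = 26.9400
SG_post = 1 + (1.035 − 1)·32.1/26.9400

1.0417


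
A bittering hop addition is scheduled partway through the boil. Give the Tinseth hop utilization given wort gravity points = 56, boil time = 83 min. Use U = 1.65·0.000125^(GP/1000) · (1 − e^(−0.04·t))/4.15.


bigness = 1.65·0.000125^(56/1000) = 0.9975
boil_factor = (1 − e^(−0.04·83))/4.15 = 0.2323
U = 0.9975 · 0.2323

0.2317


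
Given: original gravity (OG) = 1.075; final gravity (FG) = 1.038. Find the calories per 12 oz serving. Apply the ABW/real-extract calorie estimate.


ABW = (OG−FG)·131.25·0.79/FG;  °P = 259 − 259/SG (for OG→OE and FG→AE);  RE = 0.1808·OE + 0.8192·AE;  Cal = (6.9·ABW + 4·(RE−0.1))·FG·3.55
ABW = (1.075 − 1.038)·131.25·0.79/1.038 = 3.6960
OE = 259 − 259/1.075 = 18.0698 °P
AE = 259 − 259/1.038 = 9.4817 °P
RE = 0.1808·18.0698 + 0.8192·9.4817 = 11.0344 °P
Cal = (6.9·3.6960 + 4·(11.0344−0.1))·1.038·3.55

255.1425 kcal


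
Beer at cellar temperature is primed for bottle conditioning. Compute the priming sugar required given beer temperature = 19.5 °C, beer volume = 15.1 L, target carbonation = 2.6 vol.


residual = 14.695·(0.01821 + 0.09011·e^(−0.04·T));  sugar = (target − residual)·4.0·V
residual = 14.695·(0.01821 + 0.09011·e^(−0.04·19.5)) = 0.8746
sugar = (2.6 − 0.8746)·4.0·15.1

104.2141 g


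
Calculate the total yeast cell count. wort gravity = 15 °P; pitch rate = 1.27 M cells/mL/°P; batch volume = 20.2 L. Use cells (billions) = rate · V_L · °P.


cells = 1.27 · 20.2 · 15

384.8100 billion cells


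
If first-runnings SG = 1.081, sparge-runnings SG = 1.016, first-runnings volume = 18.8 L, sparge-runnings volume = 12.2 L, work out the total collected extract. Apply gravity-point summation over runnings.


total = Σ (SG_i − 1)·1000·V_i
first = (1.081 − 1)·1000·18.8 = 1522.8000
sparge = (1.016 − 1)·1000·12.2 = 195.2000
total = 1522.8000 + 195.2000

1718.0000 gravity·L


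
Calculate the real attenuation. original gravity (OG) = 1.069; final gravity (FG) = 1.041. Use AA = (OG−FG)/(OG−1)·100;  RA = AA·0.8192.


AA = (1.069 − 1.041)/(1.069 − 1)·100 = 40.5797
RA = 40.5797·0.8192

33.2429 %


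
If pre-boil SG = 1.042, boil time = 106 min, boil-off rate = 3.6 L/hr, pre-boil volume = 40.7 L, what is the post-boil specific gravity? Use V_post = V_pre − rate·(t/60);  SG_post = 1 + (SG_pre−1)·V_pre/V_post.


V_post = 40.7 − 3.6·(106/60) = 34.3400
SG_post = 1 + (1.042 − 1)·40.7/34.3400

1.0498


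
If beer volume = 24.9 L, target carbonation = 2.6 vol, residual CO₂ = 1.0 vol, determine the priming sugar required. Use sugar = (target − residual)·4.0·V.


sugar = (2.6 − 1.0)·4.0·24.9

159.3600 g


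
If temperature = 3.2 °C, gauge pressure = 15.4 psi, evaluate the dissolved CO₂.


vols = (P + 14.695)·(0.01821 + 0.09011·e^(−0.04·T))
vols = (15.4 + 14.695)·(0.01821 + 0.09011·e^(−0.04·3.2))

2.9341 volumes


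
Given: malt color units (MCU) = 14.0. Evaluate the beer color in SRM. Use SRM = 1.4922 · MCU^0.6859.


SRM = 1.4922 · 14.0^0.6859

9.1192 SRM


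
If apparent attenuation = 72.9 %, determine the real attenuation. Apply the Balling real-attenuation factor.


RA = AA · 0.8192
RA = 72.9 · 0.8192

59.7197 %


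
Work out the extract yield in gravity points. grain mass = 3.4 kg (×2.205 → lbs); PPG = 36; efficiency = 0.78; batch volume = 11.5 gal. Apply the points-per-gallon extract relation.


points = lbs × PPG × eff / vol
lbs = 3.4 × 2.205 = 7.4970
points = 7.4970 × 36 × 0.78 / 11.5

18.3057 points


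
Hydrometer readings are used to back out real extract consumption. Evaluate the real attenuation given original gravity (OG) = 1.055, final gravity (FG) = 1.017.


AA = (OG−FG)/(OG−1)·100;  RA = AA·0.8192
AA = (1.055 − 1.017)/(1.055 − 1)·100 = 69.0909
RA = 69.0909·0.8192

56.5993 %


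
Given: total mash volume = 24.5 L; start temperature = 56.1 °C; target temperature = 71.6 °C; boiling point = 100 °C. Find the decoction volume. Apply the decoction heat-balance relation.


V_dec = V_total·(T_target − T_start)/(T_boil − T_start)
V_dec = 24.5·(71.6 − 56.1)/(100 − 56.1)

8.6503 L


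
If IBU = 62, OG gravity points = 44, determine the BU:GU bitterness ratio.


BU:GU = IBU / OG_points
BU:GU = 62 / 44

1.4091


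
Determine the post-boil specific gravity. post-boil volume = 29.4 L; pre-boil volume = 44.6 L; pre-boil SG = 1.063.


SG_post = 1 + (SG_pre − 1)·V_pre/V_post
pts_pre = (1.063 − 1)·1000 = 63.0000
pts_post = 63.0000·44.6/29.4 = 95.5714
SG_post = 1 + 95.5714/1000

1.0956


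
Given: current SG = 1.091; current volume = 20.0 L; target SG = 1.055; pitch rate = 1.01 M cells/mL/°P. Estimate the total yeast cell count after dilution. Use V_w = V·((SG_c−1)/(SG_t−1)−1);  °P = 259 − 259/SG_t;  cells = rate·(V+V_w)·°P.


V_w = 20.0·((1.091−1)/(1.055−1)−1) = 13.0909
V_final = 20.0 + 13.0909 = 33.0909
°P = 259 − 259/1.055 = 13.5024
cells = 1.01·33.0909·13.5024

451.2737 billion cells


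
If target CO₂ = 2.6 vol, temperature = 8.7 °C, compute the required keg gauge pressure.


psi = vols/(0.01821 + 0.09011·e^(−0.04·T)) − 14.695
psi = 2.6/(0.01821 + 0.09011·e^(−0.04·8.7)) − 14.695

17.0756 psi


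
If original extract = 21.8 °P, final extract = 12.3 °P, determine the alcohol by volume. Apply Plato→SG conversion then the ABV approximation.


SG = 259/(259 − P);  ABV = (OG − FG)·131.25
OG = 259/(259 − 21.8) = 1.0919
FG = 259/(259 − 12.3) = 1.0499
ABV = (1.0919 − 1.0499)·131.25

5.5187 % ABV


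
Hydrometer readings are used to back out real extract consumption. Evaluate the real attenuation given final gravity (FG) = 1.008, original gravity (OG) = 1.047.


AA = (OG−FG)/(OG−1)·100;  RA = AA·0.8192
AA = (1.047 − 1.008)/(1.047 − 1)·100 = 82.9787
RA = 82.9787·0.8192

67.9762 %


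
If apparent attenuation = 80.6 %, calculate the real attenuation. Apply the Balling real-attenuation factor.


RA = AA · 0.8192
RA = 80.6 · 0.8192

66.0275 %


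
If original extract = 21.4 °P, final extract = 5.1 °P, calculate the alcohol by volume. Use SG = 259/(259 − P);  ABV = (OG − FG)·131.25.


OG = 259/(259 − 21.4) = 1.0901
FG = 259/(259 − 5.1) = 1.0201
ABV = (1.0901 − 1.0201)·131.25

9.1850 % ABV


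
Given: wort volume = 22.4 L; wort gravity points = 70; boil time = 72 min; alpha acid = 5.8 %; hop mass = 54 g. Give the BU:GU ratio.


U = 1.65·0.000125^(GP/1000)·(1−e^(−0.04t))/4.15;  IBU = (α/100)·m·U·1000/V;  BU:GU = IBU/GP
U = 1.65·0.000125^(70/1000)·(1−e^(−0.04·72))/4.15 = 0.2000
IBU = (5.8/100)·54·0.2000·1000/22.4 = 27.9707
BU:GU = 27.9707/70

0.3996


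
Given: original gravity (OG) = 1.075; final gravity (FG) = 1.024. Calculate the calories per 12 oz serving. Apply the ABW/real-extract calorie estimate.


ABW = (OG−FG)·131.25·0.79/FG;  °P = 259 − 259/SG (for OG→OE and FG→AE);  RE = 0.1808·OE + 0.8192·AE;  Cal = (6.9·ABW + 4·(RE−0.1))·FG·3.55
ABW = (1.075 − 1.024)·131.25·0.79/1.024 = 5.1641
OE = 259 − 259/1.075 = 18.0698 °P
AE = 259 − 259/1.024 = 6.0703 °P
RE = 0.1808·18.0698 + 0.8192·6.0703 = 8.2398 °P
Cal = (6.9·5.1641 + 4·(8.2398−0.1))·1.024·3.55

247.8905 kcal


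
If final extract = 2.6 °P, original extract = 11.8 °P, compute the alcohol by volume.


SG = 259/(259 − P);  ABV = (OG − FG)·131.25
OG = 259/(259 − 11.8) = 1.0477
FG = 259/(259 − 2.6) = 1.0101
ABV = (1.0477 − 1.0101)·131.25

4.9342 % ABV


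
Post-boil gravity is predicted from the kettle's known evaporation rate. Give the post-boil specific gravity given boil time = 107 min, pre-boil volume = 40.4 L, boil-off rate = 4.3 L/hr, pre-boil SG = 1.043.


V_post = V_pre − rate·(t/60);  SG_post = 1 + (SG_pre−1)·V_pre/V_post
V_post = 40.4 − 4.3·(107/60) = 32.7317
SG_post = 1 + (1.043 − 1)·40.4/32.7317

1.0531


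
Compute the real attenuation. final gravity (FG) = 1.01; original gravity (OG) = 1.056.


AA = (OG−FG)/(OG−1)·100;  RA = AA·0.8192
AA = (1.056 − 1.01)/(1.056 − 1)·100 = 82.1429
RA = 82.1429·0.8192

67.2914 %


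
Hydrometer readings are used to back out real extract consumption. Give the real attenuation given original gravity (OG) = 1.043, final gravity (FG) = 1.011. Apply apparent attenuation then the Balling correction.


AA = (OG−FG)/(OG−1)·100;  RA = AA·0.8192
AA = (1.043 − 1.011)/(1.043 − 1)·100 = 74.4186
RA = 74.4186·0.8192

60.9637 %


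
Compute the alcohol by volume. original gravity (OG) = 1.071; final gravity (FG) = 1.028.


ABV = (OG − FG) · 131.25
ABV = (1.071 − 1.028) · 131.25

5.6437 % ABV


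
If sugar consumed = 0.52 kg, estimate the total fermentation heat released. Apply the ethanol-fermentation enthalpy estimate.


Q = m_sugar · 590 kJ/kg
Q = 0.52 · 590

306.8000 kJ


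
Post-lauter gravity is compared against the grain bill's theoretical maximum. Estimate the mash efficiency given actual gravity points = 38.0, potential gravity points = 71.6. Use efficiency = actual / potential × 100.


efficiency = 38.0 / 71.6 × 100

53.0726 %


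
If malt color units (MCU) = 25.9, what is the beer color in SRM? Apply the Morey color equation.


SRM = 1.4922 · MCU^0.6859
SRM = 1.4922 · 25.9^0.6859

13.9062 SRM


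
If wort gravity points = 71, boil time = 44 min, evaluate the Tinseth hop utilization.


U = 1.65·0.000125^(GP/1000) · (1 − e^(−0.04·t))/4.15
bigness = 1.65·0.000125^(71/1000) = 0.8717
boil_factor = (1 − e^(−0.04·44))/4.15 = 0.1995
U = 0.8717 · 0.1995

0.1739


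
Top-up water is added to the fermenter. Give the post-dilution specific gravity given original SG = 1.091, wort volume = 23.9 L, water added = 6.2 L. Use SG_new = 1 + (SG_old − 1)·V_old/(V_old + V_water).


pts = (1.091 − 1)·1000·23.9/(23.9 + 6.2) = 72.2558
SG_new = 1 + 72.2558/1000

1.0723


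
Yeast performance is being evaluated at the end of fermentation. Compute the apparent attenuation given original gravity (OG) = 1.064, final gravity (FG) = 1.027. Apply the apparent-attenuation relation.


AA = (OG − FG)/(OG − 1) · 100
AA = (1.064 − 1.027)/(1.064 − 1) · 100

57.8125 %


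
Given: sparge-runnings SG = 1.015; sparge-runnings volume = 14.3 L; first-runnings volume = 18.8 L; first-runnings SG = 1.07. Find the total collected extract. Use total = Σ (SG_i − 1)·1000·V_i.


first = (1.07 − 1)·1000·18.8 = 1316.0000
sparge = (1.015 − 1)·1000·14.3 = 214.5000
total = 1316.0000 + 214.5000

1530.5000 gravity·L


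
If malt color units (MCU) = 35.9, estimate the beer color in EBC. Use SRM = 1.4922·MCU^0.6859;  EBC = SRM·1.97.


SRM = 1.4922·35.9^0.6859 = 17.3967
EBC = 17.3967·1.97

34.2715 EBC


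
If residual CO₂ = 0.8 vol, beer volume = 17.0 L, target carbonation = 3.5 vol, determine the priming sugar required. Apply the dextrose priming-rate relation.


sugar = (target − residual)·4.0·V
sugar = (3.5 − 0.8)·4.0·17.0

183.6000 g


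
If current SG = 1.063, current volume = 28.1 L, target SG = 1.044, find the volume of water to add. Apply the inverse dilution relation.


V_water = V·((SG_curr − 1)/(SG_target − 1) − 1)
V_water = 28.1·((1.063 − 1)/(1.044 − 1) − 1)

12.1341 L


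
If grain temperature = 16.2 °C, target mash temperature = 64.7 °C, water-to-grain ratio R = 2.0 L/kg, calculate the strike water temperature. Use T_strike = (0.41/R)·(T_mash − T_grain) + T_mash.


T_strike = (0.41/2.0)·(64.7 − 16.2) + 64.7

74.6425 °C


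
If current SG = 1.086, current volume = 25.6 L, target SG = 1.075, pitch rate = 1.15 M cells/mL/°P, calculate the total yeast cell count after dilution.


V_w = V·((SG_c−1)/(SG_t−1)−1);  °P = 259 − 259/SG_t;  cells = rate·(V+V_w)·°P
V_w = 25.6·((1.086−1)/(1.075−1)−1) = 3.7547
V_final = 25.6 + 3.7547 = 29.3547
°P = 259 − 259/1.075 = 18.0698
cells = 1.15·29.3547·18.0698

609.9968 billion cells


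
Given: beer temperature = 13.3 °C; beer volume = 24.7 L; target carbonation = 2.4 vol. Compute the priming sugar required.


residual = 14.695·(0.01821 + 0.09011·e^(−0.04·T));  sugar = (target − residual)·4.0·V
residual = 14.695·(0.01821 + 0.09011·e^(−0.04·13.3)) = 1.0454
sugar = (2.4 − 1.0454)·4.0·24.7

133.8296 g


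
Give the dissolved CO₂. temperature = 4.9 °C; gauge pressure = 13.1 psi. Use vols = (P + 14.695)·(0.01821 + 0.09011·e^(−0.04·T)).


vols = (13.1 + 14.695)·(0.01821 + 0.09011·e^(−0.04·4.9))

2.5650 volumes


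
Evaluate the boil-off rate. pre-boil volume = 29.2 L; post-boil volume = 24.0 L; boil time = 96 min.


rate = (V_pre − V_post) / (t_min/60)
rate = (29.2 − 24.0) / (96/60)

3.2500 L/hr


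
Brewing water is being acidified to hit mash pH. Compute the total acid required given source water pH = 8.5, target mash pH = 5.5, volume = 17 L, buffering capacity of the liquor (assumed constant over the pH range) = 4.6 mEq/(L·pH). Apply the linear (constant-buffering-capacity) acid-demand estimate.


acid = buffering capacity · (pH_source − pH_target) · V
acid = 4.6 · (8.5 − 5.5) · 17

234.6000 mEq


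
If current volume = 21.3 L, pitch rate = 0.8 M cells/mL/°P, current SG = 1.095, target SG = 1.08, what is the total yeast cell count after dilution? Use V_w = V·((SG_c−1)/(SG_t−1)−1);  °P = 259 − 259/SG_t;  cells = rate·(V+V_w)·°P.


V_w = 21.3·((1.095−1)/(1.08−1)−1) = 3.9937
V_final = 21.3 + 3.9937 = 25.2937
°P = 259 − 259/1.08 = 19.1852
cells = 0.8·25.2937·19.1852

388.2122 billion cells


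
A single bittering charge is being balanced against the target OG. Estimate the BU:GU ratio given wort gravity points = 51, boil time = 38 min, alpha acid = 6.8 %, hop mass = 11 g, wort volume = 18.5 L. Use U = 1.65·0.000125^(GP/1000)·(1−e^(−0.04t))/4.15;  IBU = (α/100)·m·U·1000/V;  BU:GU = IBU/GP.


U = 1.65·0.000125^(51/1000)·(1−e^(−0.04·38))/4.15 = 0.1964
IBU = (6.8/100)·11·0.1964·1000/18.5 = 7.9418
BU:GU = 7.9418/51

0.1557
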